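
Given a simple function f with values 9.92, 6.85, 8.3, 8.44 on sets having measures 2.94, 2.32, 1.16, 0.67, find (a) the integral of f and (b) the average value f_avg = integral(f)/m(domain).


Step 1: Integral = sum(value_i * measure_i)
= 9.92*2.94 + 6.85*2.32 + 8.3*1.16 + 8.44*0.67
= 29.1648 + 15.892 + 9.628 + 5.6548
= 60.3396
Step 2: Total measure of domain = 2.94 + 2.32 + 1.16 + 0.67 = 7.09
Step 3: Average value = 60.3396 / 7.09 = 8.510522


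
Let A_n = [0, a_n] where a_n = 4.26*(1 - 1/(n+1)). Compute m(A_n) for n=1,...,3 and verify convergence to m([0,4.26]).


By continuity of measure from below: if A_n increases to A, then m(A_n) -> m(A).
Here A = [0, 4.26], so m(A) = 4.26
Step 1: a_1 = 4.26*(1 - 1/2) = 2.13, m(A_1) = 2.13
Step 2: a_2 = 4.26*(1 - 1/3) = 2.84, m(A_2) = 2.84
Step 3: a_3 = 4.26*(1 - 1/4) = 3.195, m(A_3) = 3.195
Limit: m(A_n) -> m([0,4.26]) = 4.26


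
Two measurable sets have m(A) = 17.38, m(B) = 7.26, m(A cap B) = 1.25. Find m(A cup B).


By inclusion-exclusion: m(A u B) = m(A) + m(B) - m(A n B)
= 17.38 + 7.26 - 1.25
= 23.39


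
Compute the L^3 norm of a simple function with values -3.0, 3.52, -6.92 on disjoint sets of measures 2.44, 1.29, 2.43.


Step 1: Compute |f_i|^3 for each value:
  |-3.0|^3 = 27
  |3.52|^3 = 43.614208
  |-6.92|^3 = 331.373888
Step 2: Multiply by measures and sum:
  27 * 2.44 = 65.88
  43.614208 * 1.29 = 56.262328
  331.373888 * 2.43 = 805.238548
Sum = 65.88 + 56.262328 + 805.238548 = 927.380876
Step 3: Take the p-th root:
||f||_3 = (927.380876)^(1/3) = 9.751828


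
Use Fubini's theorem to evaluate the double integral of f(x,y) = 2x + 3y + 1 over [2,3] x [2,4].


By Fubini, integrate in x first, then y.
Step 1: Fix y, integrate over x in [2,3]:
  integral(2x + 3y + 1, x=2..3)
  = 2*(3^2 - 2^2)/2 + (3y + 1)*(3 - 2)
  = 5 + (3y + 1)*1
  = 5 + 3y + 1
  = 6 + 3y
Step 2: Integrate over y in [2,4]:
  integral(6 + 3y, y=2..4)
  = 6*2 + 3*(4^2 - 2^2)/2
  = 12 + 18
  = 30


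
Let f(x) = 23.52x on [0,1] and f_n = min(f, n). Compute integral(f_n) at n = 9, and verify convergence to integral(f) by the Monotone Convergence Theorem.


f(x) = 23.52x on [0,1]; f_n(x) = min(23.52x, n). At n = 9:
Step 1: f(x) reaches 9 at x = 9/23.52 = 0.382653
Step 2: integral(f_9) = integral(23.52x, 0, 0.382653) + integral(9, 0.382653, 1)
       = 23.52*0.382653^2/2 + 9*(1 - 0.382653)
       = 1.721939 + 5.556122
       = 7.278061
Step 3: As n -> infinity, f_n increases to f, so by MCT integral(f_n) -> integral(f) = 23.52/2 = 11.76.
Convergence: integral(f_9) = 7.278061 -> 11.76 as n -> infinity


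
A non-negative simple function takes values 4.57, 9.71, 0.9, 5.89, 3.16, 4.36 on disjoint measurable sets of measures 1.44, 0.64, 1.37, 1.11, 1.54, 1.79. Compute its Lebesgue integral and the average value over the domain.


Step 1: Integral = sum(value_i * measure_i)
= 4.57*1.44 + 9.71*0.64 + 0.9*1.37 + 5.89*1.11 + 3.16*1.54 + 4.36*1.79
= 6.5808 + 6.2144 + 1.233 + 6.5379 + 4.8664 + 7.8044
= 33.2369
Step 2: Total measure of domain = 1.44 + 0.64 + 1.37 + 1.11 + 1.54 + 1.79 = 7.89
Step 3: Average value = 33.2369 / 7.89 = 4.212535


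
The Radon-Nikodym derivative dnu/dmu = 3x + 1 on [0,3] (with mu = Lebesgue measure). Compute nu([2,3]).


nu(A) = integral_A (dnu/dmu) dmu = integral_2^3 (3x + 1) dx
Step 1: Antiderivative F(x) = (3/2)x^2 + 1x
Step 2: F(3) = (3/2)*3^2 + 1*3 = 13.5 + 3 = 16.5
Step 3: F(2) = (3/2)*2^2 + 1*2 = 6 + 2 = 8
Step 4: nu([2,3]) = F(3) - F(2) = 16.5 - 8 = 8.5


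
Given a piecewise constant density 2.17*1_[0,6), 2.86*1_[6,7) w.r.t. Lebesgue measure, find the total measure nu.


Integrate each piece of the Radon-Nikodym derivative:
Step 1: integral_0^6 2.17 dx = 2.17*(6-0) = 2.17*6 = 13.02
Step 2: integral_6^7 2.86 dx = 2.86*(7-6) = 2.86*1 = 2.86
Total: 13.02 + 2.86 = 15.88


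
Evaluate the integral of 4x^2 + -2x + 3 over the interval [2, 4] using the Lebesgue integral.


The Lebesgue integral of a Riemann-integrable function agrees with the Riemann integral.
Antiderivative F(x) = (4/3)x^3 + (-2/2)x^2 + 3x
F(4) = (4/3)*4^3 + (-2/2)*4^2 + 3*4
     = (4/3)*64 + (-2/2)*16 + 3*4
     = 85.333333 + -16 + 12
     = 81.333333
F(2) = 12.666667
Integral = F(4) - F(2) = 81.333333 - 12.666667 = 68.666667


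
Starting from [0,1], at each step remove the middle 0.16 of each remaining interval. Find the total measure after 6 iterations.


Step 1: At each step, fraction remaining = 1 - 0.16 = 0.84
Step 2: After 6 steps, measure = (0.84)^6
Step 3: Computing the power step by step:
  After step 1: 0.84
  After step 2: 0.7056
  After step 3: 0.592704
  After step 4: 0.497871
  After step 5: 0.418212
  ...
Result = 0.351298


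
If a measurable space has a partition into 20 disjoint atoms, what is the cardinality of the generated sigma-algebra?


Each element of the sigma-algebra is a union of some subset of the 20 atoms.
The number of such subsets is 2^20 = 1048576.


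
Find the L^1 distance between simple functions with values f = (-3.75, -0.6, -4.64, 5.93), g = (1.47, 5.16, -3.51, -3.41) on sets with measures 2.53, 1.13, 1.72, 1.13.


Step 1: Compute differences f_i - g_i:
  -3.75 - 1.47 = -5.22
  -0.6 - 5.16 = -5.76
  -4.64 - -3.51 = -1.13
  5.93 - -3.41 = 9.34
Step 2: Compute |diff|^1 * measure for each set:
  |-5.22|^1 * 2.53 = 5.22 * 2.53 = 13.2066
  |-5.76|^1 * 1.13 = 5.76 * 1.13 = 6.5088
  |-1.13|^1 * 1.72 = 1.13 * 1.72 = 1.9436
  |9.34|^1 * 1.13 = 9.34 * 1.13 = 10.5542
Step 3: Sum = 32.2132
Step 4: ||f-g||_1 = (32.2132)^(1/1) = 32.2132


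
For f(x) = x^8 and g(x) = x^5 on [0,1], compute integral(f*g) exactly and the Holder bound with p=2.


Step 1: Exact integral of f*g = integral(x^13, 0, 1) = 1/14
     = 0.071429
Step 2: Holder bound with p=2, q=2:
  ||f||_p = (integral x^16 dx)^(1/2) = (1/17)^(1/2) = 0.242536
  ||g||_q = (integral x^10 dx)^(1/2) = (1/11)^(1/2) = 0.301511
Step 3: Holder bound = ||f||_p * ||g||_q = 0.242536 * 0.301511 = 0.073127
Verification: 0.071429 <= 0.073127 (Holder holds)


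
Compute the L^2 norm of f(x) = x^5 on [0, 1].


Step 1: ||f||_2 = (integral_0^1 |x^5|^2 dx)^(1/2)
     = (integral_0^1 x^10 dx)^(1/2)
Step 2: integral_0^1 x^10 dx = [x^11/(11)] from 0 to 1 = 1^11/11
     = 1/11 = 0.090909
Step 3: ||f||_2 = (0.090909)^(1/2) = 0.301511


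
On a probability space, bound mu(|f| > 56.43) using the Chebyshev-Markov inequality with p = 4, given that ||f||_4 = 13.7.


Chebyshev/Markov inequality: mu(|f| > eps) <= (||f||_p / eps)^p
Step 1: ||f||_4 / eps = 13.7 / 56.43 = 0.242779
Step 2: Raise to power p = 4:
  (0.242779)^4 = 0.003474
Step 3: Therefore mu(|f| > 56.43) <= 0.003474


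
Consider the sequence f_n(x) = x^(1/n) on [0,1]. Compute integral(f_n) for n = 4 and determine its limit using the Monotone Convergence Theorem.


At n = 4: f_4(x) = x^(1/4).
Step 1: integral(x^(1/4), 0, 1) = [x^(1/4+1) / (1/4+1)] from 0 to 1
     = 1 / (1/4 + 1) = 1 / ((4+1)/4) = 4/(4+1)
     = 4/5 = 0.8
Step 2: As n -> infinity, f_n(x) = x^(1/n) -> 1 for x in (0,1], and f_n is increasing in n.
By MCT, lim_n integral(f_n) = integral(lim_n f_n) = integral(1, 0, 1) = 1.
Step 3: Verify convergence: 4/5 = 0.8 -> 1


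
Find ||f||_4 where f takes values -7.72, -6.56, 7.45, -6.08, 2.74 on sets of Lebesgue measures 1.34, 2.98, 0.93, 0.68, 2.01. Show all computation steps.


Step 1: Compute |f_i|^4 for each value:
  |-7.72|^4 = 3551.969283
  |-6.56|^4 = 1851.890729
  |7.45|^4 = 3080.527506
  |-6.08|^4 = 1366.514729
  |2.74|^4 = 56.364058
Step 2: Multiply by measures and sum:
  3551.969283 * 1.34 = 4759.638839
  1851.890729 * 2.98 = 5518.634372
  3080.527506 * 0.93 = 2864.890581
  1366.514729 * 0.68 = 929.230016
  56.364058 * 2.01 = 113.291756
Sum = 4759.638839 + 5518.634372 + 2864.890581 + 929.230016 + 113.291756 = 14185.685564
Step 3: Take the p-th root:
||f||_4 = (14185.685564)^(1/4) = 10.913463


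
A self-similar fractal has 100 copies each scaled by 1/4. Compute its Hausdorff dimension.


For a self-similar set with N copies scaled by 1/r:
dim_H = log(N)/log(r) = log(100)/log(4)
= 4.60517/1.386294
= 3.321928


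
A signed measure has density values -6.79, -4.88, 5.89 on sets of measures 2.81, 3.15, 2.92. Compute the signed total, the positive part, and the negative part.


Step 1: Compute signed measure on each set:
  Set 1: -6.79 * 2.81 = -19.0799
  Set 2: -4.88 * 3.15 = -15.372
  Set 3: 5.89 * 2.92 = 17.1988
Step 2: Total signed measure = (-19.0799) + (-15.372) + (17.1988)
     = -17.2531
Step 3: Positive part mu+(X) = sum of positive contributions = 17.1988
Step 4: Negative part mu-(X) = |sum of negative contributions| = 34.4519


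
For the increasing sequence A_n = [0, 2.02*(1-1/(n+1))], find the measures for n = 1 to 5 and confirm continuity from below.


By continuity of measure from below: if A_n increases to A, then m(A_n) -> m(A).
Here A = [0, 2.02], so m(A) = 2.02
Step 1: a_1 = 2.02*(1 - 1/2) = 1.01, m(A_1) = 1.01
Step 2: a_2 = 2.02*(1 - 1/3) = 1.3467, m(A_2) = 1.3467
Step 3: a_3 = 2.02*(1 - 1/4) = 1.515, m(A_3) = 1.515
Step 4: a_4 = 2.02*(1 - 1/5) = 1.616, m(A_4) = 1.616
Step 5: a_5 = 2.02*(1 - 1/6) = 1.6833, m(A_5) = 1.6833
Limit: m(A_n) -> m([0,2.02]) = 2.02


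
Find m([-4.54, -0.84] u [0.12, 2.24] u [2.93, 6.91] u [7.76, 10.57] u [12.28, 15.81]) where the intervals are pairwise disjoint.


For pairwise disjoint intervals, m(union) = sum of lengths.
= (-0.84 - -4.54) + (2.24 - 0.12) + (6.91 - 2.93) + (10.57 - 7.76) + (15.81 - 12.28)
= 3.7 + 2.12 + 3.98 + 2.81 + 3.53
= 16.14


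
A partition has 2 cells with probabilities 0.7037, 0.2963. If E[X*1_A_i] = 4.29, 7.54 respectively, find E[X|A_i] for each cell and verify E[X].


For each cell A_i: E[X|A_i] = E[X*1_A_i] / P(A_i)
Step 1: E[X|A_1] = 4.29 / 0.7037 = 6.096348
Step 2: E[X|A_2] = 7.54 / 0.2963 = 25.447182
Verification: E[X] = sum E[X*1_A_i] = 4.29 + 7.54 = 11.83


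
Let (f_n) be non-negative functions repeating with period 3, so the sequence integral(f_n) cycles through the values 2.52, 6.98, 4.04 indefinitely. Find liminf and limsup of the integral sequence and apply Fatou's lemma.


The sequence (integral(f_n)) is periodic with period 3, repeating the values 2.52, 6.98, 4.04 indefinitely.
Step 1: For a periodic sequence, every tail (a_m, a_(m+1), ...) contains all 3 period values infinitely often.
Step 2: Hence inf of every tail = min of the period values = min(2.52, 6.98, 4.04) = 2.52.
        liminf_n integral(f_n) = sup over m of (inf of tail from m) = 2.52.
Step 3: Similarly sup of every tail = max of the period values = 6.98.
        limsup_n integral(f_n) = 6.98.
Step 4: Fatou's lemma: integral(liminf_n f_n) <= liminf_n integral(f_n) = 2.52.
        So the integral of the pointwise liminf is at most 2.52.


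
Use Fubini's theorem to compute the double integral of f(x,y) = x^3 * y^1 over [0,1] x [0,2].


By Fubini's theorem, the double integral factors as a product of single integrals:
Step 1: integral_0^1 x^3 dx = [x^4/4] from 0 to 1
     = 1^4/4 = 0.25
Step 2: integral_0^2 y^1 dy = [y^2/2] from 0 to 2
     = 2^2/2 = 2
Step 3: Double integral = 0.25 * 2 = 0.5


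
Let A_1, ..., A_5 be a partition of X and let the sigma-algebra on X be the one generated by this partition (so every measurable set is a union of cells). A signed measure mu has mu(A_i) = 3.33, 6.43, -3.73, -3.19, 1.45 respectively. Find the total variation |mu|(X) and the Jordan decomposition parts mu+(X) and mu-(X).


Step 1: Every measurable set is a union of atoms (the cells / points), so a Hahn decomposition is
  obtained by grouping atoms by sign: P = union of atoms with mu > 0, N = union of the remaining atoms.
  Atoms in P (indices): 1, 2, 5;  atoms in N (indices): 3, 4
  Positive values: 3.33, 6.43, 1.45
  Negative values: -3.73, -3.19
Step 2: mu+(X) = mu(P) = sum of positive atom values = 11.21
Step 3: mu-(X) = -mu(N) = sum of |negative atom values| = 6.92
Step 4: |mu|(X) = mu+(X) + mu-(X) = 11.21 + 6.92 = 18.13


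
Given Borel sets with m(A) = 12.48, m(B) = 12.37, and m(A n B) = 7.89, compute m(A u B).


By inclusion-exclusion: m(A u B) = m(A) + m(B) - m(A n B)
= 12.48 + 12.37 - 7.89
= 16.96


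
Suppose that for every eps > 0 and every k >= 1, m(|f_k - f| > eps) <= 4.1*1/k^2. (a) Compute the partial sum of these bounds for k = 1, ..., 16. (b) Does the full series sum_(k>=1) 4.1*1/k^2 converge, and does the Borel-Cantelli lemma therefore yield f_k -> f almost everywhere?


Step 1: List the terms 4.1*1/k^2 for k = 1 to 16:
  k=1: 4.1
  k=2: 1.025
  k=3: 0.455556
  k=4: 0.25625
  k=5: 0.164
  k=6: 0.113889
  k=7: 0.083673
  k=8: 0.064062
  k=9: 0.050617
  k=10: 0.041
  k=11: 0.033884
  k=12: 0.028472
  k=13: 0.02426
  k=14: 0.020918
  k=15: 0.018222
  k=16: 0.016016
Step 2: Partial sum = 4.1 + 1.025 + 0.455556 + 0.25625 + 0.164 + 0.113889 + 0.083673 + 0.064062 + 0.050617 + 0.041 + 0.033884 + 0.028472 + 0.02426 + 0.020918 + 0.018222 + 0.016016
     = 6.495821
Step 3: The full series sum_(k>=1) 4.1*1/k^2 converges (p-series with p = 2 > 1; a constant multiple of a convergent series converges).
Step 4: Fix eps > 0. Since sum_k m(|f_k - f| > eps) < infinity, the Borel-Cantelli lemma gives
        m(limsup_k {|f_k - f| > eps}) = 0, i.e. for a.e. x, |f_k(x) - f(x)| <= eps for all large k.
        Applying this with eps = 1/j for j = 1, 2, ... and intersecting the countably many full-measure sets,
        for a.e. x we get limsup_k |f_k(x) - f(x)| <= 1/j for every j, hence f_k -> f almost everywhere.
Conclusion: series converges; Borel-Cantelli yields f_k -> f a.e.


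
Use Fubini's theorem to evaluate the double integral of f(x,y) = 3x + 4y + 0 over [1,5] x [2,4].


By Fubini, integrate in x first, then y.
Step 1: Fix y, integrate over x in [1,5]:
  integral(3x + 4y + 0, x=1..5)
  = 3*(5^2 - 1^2)/2 + (4y + 0)*(5 - 1)
  = 36 + (4y + 0)*4
  = 36 + 16y + 0
  = 36 + 16y
Step 2: Integrate over y in [2,4]:
  integral(36 + 16y, y=2..4)
  = 36*2 + 16*(4^2 - 2^2)/2
  = 72 + 96
  = 168


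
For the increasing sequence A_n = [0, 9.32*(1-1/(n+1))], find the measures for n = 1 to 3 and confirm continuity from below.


By continuity of measure from below: if A_n increases to A, then m(A_n) -> m(A).
Here A = [0, 9.32], so m(A) = 9.32
Step 1: a_1 = 9.32*(1 - 1/2) = 4.66, m(A_1) = 4.66
Step 2: a_2 = 9.32*(1 - 1/3) = 6.2133, m(A_2) = 6.2133
Step 3: a_3 = 9.32*(1 - 1/4) = 6.99, m(A_3) = 6.99
Limit: m(A_n) -> m([0,9.32]) = 9.32


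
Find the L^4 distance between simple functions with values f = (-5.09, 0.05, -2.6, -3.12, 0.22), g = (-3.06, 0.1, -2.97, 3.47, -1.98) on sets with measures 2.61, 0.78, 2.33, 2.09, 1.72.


Step 1: Compute differences f_i - g_i:
  -5.09 - -3.06 = -2.03
  0.05 - 0.1 = -0.05
  -2.6 - -2.97 = 0.37
  -3.12 - 3.47 = -6.59
  0.22 - -1.98 = 2.2
Step 2: Compute |diff|^4 * measure for each set:
  |-2.03|^4 * 2.61 = 16.981817 * 2.61 = 44.322542
  |-0.05|^4 * 0.78 = 6.250000e-06 * 0.78 = 4.875000e-06
  |0.37|^4 * 2.33 = 0.018742 * 2.33 = 0.043668
  |-6.59|^4 * 2.09 = 1885.99987 * 2.09 = 3941.739727
  |2.2|^4 * 1.72 = 23.4256 * 1.72 = 40.292032
Step 3: Sum = 4026.397974
Step 4: ||f-g||_4 = (4026.397974)^(1/4) = 7.965796


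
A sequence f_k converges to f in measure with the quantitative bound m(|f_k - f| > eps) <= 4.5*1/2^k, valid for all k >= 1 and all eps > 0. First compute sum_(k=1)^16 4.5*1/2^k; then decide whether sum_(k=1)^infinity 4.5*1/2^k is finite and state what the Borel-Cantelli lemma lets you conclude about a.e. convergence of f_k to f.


Step 1: List the terms 4.5*1/2^k for k = 1 to 16:
  k=1: 2.25
  k=2: 1.125
  k=3: 0.5625
  k=4: 0.28125
  k=5: 0.140625
  k=6: 0.070312
  k=7: 0.035156
  k=8: 0.017578
  k=9: 0.008789
  k=10: 0.004395
  k=11: 0.002197
  k=12: 0.001099
  k=13: 5.493164e-04
  k=14: 2.746582e-04
  k=15: 1.373291e-04
  k=16: 6.866455e-05
Step 2: Partial sum = 2.25 + 1.125 + 0.5625 + 0.28125 + 0.140625 + 0.070312 + 0.035156 + 0.017578 + 0.008789 + 0.004395 + 0.002197 + 0.001099 + 5.493164e-04 + 2.746582e-04 + 1.373291e-04 + 6.866455e-05
     = 4.499931
Step 3: The full series sum_(k>=1) 4.5*1/2^k converges (geometric series with ratio 1/2 < 1; a constant multiple of a convergent series converges).
Step 4: Fix eps > 0. Since sum_k m(|f_k - f| > eps) < infinity, the Borel-Cantelli lemma gives
        m(limsup_k {|f_k - f| > eps}) = 0, i.e. for a.e. x, |f_k(x) - f(x)| <= eps for all large k.
        Applying this with eps = 1/j for j = 1, 2, ... and intersecting the countably many full-measure sets,
        for a.e. x we get limsup_k |f_k(x) - f(x)| <= 1/j for every j, hence f_k -> f almost everywhere.
Conclusion: series converges; Borel-Cantelli yields f_k -> f a.e.


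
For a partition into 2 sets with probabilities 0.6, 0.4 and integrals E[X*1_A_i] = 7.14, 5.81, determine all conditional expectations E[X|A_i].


For each cell A_i: E[X|A_i] = E[X*1_A_i] / P(A_i)
Step 1: E[X|A_1] = 7.14 / 0.6 = 11.9
Step 2: E[X|A_2] = 5.81 / 0.4 = 14.525
Verification: E[X] = sum E[X*1_A_i] = 7.14 + 5.81 = 12.95


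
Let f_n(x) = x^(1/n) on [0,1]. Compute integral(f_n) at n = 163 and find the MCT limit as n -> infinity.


At n = 163: f_163(x) = x^(1/163).
Step 1: integral(x^(1/163), 0, 1) = [x^(1/163+1) / (1/163+1)] from 0 to 1
     = 1 / (1/163 + 1) = 1 / ((163+1)/163) = 163/(163+1)
     = 163/164 = 0.993902
Step 2: As n -> infinity, f_n(x) = x^(1/n) -> 1 for x in (0,1], and f_n is increasing in n.
By MCT, lim_n integral(f_n) = integral(lim_n f_n) = integral(1, 0, 1) = 1.
Step 3: Verify convergence: 163/164 = 0.993902 -> 1


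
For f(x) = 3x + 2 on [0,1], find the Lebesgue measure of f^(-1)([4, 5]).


f^(-1)([4, 5]) = {x : 4 <= 3x + 2 <= 5}
Solving: (4 - 2)/3 <= x <= (5 - 2)/3
= [0.666667, 1]
Intersecting with [0,1]: [0.666667, 1]
Measure = 1 - 0.666667 = 0.333333


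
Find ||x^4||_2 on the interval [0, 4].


Step 1: ||f||_2 = (integral_0^4 |x^4|^2 dx)^(1/2)
     = (integral_0^4 x^8 dx)^(1/2)
Step 2: integral_0^4 x^8 dx = [x^9/(9)] from 0 to 4 = 4^9/9
     = 262144/9 = 29127.111111
Step 3: ||f||_2 = (29127.111111)^(1/2) = 170.666667


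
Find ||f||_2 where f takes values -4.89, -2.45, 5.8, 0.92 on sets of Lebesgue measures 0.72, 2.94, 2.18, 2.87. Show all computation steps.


Step 1: Compute |f_i|^2 for each value:
  |-4.89|^2 = 23.9121
  |-2.45|^2 = 6.0025
  |5.8|^2 = 33.64
  |0.92|^2 = 0.8464
Step 2: Multiply by measures and sum:
  23.9121 * 0.72 = 17.216712
  6.0025 * 2.94 = 17.64735
  33.64 * 2.18 = 73.3352
  0.8464 * 2.87 = 2.429168
Sum = 17.216712 + 17.64735 + 73.3352 + 2.429168 = 110.62843
Step 3: Take the p-th root:
||f||_2 = (110.62843)^(1/2) = 10.518005


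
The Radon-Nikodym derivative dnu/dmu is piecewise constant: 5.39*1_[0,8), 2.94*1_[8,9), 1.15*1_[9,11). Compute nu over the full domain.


Integrate each piece of the Radon-Nikodym derivative:
Step 1: integral_0^8 5.39 dx = 5.39*(8-0) = 5.39*8 = 43.12
Step 2: integral_8^9 2.94 dx = 2.94*(9-8) = 2.94*1 = 2.94
Step 3: integral_9^11 1.15 dx = 1.15*(11-9) = 1.15*2 = 2.3
Total: 43.12 + 2.94 + 2.3 = 48.36


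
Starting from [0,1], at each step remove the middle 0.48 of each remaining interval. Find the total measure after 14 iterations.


Step 1: At each step, fraction remaining = 1 - 0.48 = 0.52
Step 2: After 14 steps, measure = (0.52)^14
Result = 1.056931e-04


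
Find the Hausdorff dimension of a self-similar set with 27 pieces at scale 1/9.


For a self-similar set with N copies scaled by 1/r:
dim_H = log(N)/log(r) = log(27)/log(9)
= 3.295837/2.197225
= 1.5


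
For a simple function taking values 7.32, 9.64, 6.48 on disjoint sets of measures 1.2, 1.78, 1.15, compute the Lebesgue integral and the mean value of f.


Step 1: Integral = sum(value_i * measure_i)
= 7.32*1.2 + 9.64*1.78 + 6.48*1.15
= 8.784 + 17.1592 + 7.452
= 33.3952
Step 2: Total measure of domain = 1.2 + 1.78 + 1.15 = 4.13
Step 3: Average value = 33.3952 / 4.13 = 8.086005


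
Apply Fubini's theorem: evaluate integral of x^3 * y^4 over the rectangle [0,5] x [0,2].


By Fubini's theorem, the double integral factors as a product of single integrals:
Step 1: integral_0^5 x^3 dx = [x^4/4] from 0 to 5
     = 5^4/4 = 156.25
Step 2: integral_0^2 y^4 dy = [y^5/5] from 0 to 2
     = 2^5/5 = 6.4
Step 3: Double integral = 156.25 * 6.4 = 1000


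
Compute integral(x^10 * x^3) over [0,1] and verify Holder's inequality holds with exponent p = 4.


Step 1: Exact integral of f*g = integral(x^13, 0, 1) = 1/14
     = 0.071429
Step 2: Holder bound with p=4, q=1.333333:
  ||f||_p = (integral x^40 dx)^(1/4) = (1/41)^(1/4) = 0.395188
  ||g||_q = (integral x^4 dx)^(1/1.333333) = (1/5)^(1/1.333333) = 0.29907
Step 3: Holder bound = ||f||_p * ||g||_q = 0.395188 * 0.29907 = 0.118189
Verification: 0.071429 <= 0.118189 (Holder holds)


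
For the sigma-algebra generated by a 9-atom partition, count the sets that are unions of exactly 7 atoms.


Each element of F is a union of some subset of the 9 atoms.
Elements that are unions of exactly 7 atoms correspond to 7-element subsets of the 9 atoms.
Count = C(9, 7) = 9! / (7! * 2!) = 36.


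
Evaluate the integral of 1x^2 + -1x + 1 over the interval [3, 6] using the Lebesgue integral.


The Lebesgue integral of a Riemann-integrable function agrees with the Riemann integral.
Antiderivative F(x) = (1/3)x^3 + (-1/2)x^2 + 1x
F(6) = (1/3)*6^3 + (-1/2)*6^2 + 1*6
     = (1/3)*216 + (-1/2)*36 + 1*6
     = 72 + -18 + 6
     = 60
F(3) = 7.5
Integral = F(6) - F(3) = 60 - 7.5 = 52.5


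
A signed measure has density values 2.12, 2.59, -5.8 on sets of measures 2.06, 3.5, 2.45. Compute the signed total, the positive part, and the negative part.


Step 1: Compute signed measure on each set:
  Set 1: 2.12 * 2.06 = 4.3672
  Set 2: 2.59 * 3.5 = 9.065
  Set 3: -5.8 * 2.45 = -14.21
Step 2: Total signed measure = (4.3672) + (9.065) + (-14.21)
     = -0.7778
Step 3: Positive part mu+(X) = sum of positive contributions = 13.4322
Step 4: Negative part mu-(X) = |sum of negative contributions| = 14.21


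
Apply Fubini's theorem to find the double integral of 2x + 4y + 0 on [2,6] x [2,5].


By Fubini, integrate in x first, then y.
Step 1: Fix y, integrate over x in [2,6]:
  integral(2x + 4y + 0, x=2..6)
  = 2*(6^2 - 2^2)/2 + (4y + 0)*(6 - 2)
  = 32 + (4y + 0)*4
  = 32 + 16y + 0
  = 32 + 16y
Step 2: Integrate over y in [2,5]:
  integral(32 + 16y, y=2..5)
  = 32*3 + 16*(5^2 - 2^2)/2
  = 96 + 168
  = 264


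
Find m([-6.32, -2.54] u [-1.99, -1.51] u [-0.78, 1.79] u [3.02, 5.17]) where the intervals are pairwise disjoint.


For pairwise disjoint intervals, m(union) = sum of lengths.
= (-2.54 - -6.32) + (-1.51 - -1.99) + (1.79 - -0.78) + (5.17 - 3.02)
= 3.78 + 0.48 + 2.57 + 2.15
= 8.98


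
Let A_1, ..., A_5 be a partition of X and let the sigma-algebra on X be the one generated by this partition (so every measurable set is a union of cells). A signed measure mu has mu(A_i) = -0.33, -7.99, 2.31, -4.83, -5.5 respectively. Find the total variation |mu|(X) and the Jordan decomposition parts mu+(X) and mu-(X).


Step 1: Every measurable set is a union of atoms (the cells / points), so a Hahn decomposition is
  obtained by grouping atoms by sign: P = union of atoms with mu > 0, N = union of the remaining atoms.
  Atoms in P (indices): 3;  atoms in N (indices): 1, 2, 4, 5
  Positive values: 2.31
  Negative values: -0.33, -7.99, -4.83, -5.5
Step 2: mu+(X) = mu(P) = sum of positive atom values = 2.31
Step 3: mu-(X) = -mu(N) = sum of |negative atom values| = 18.65
Step 4: |mu|(X) = mu+(X) + mu-(X) = 2.31 + 18.65 = 20.96


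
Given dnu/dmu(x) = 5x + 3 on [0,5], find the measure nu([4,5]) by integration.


nu(A) = integral_A (dnu/dmu) dmu = integral_4^5 (5x + 3) dx
Step 1: Antiderivative F(x) = (5/2)x^2 + 3x
Step 2: F(5) = (5/2)*5^2 + 3*5 = 62.5 + 15 = 77.5
Step 3: F(4) = (5/2)*4^2 + 3*4 = 40 + 12 = 52
Step 4: nu([4,5]) = F(5) - F(4) = 77.5 - 52 = 25.5


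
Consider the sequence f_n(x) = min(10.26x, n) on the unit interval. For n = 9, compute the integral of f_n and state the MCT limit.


f(x) = 10.26x on [0,1]; f_n(x) = min(10.26x, n). At n = 9:
Step 1: f(x) reaches 9 at x = 9/10.26 = 0.877193
Step 2: integral(f_9) = integral(10.26x, 0, 0.877193) + integral(9, 0.877193, 1)
       = 10.26*0.877193^2/2 + 9*(1 - 0.877193)
       = 3.947368 + 1.105263
       = 5.052632
Step 3: As n -> infinity, f_n increases to f, so by MCT integral(f_n) -> integral(f) = 10.26/2 = 5.13.
Convergence: integral(f_9) = 5.052632 -> 5.13 as n -> infinity


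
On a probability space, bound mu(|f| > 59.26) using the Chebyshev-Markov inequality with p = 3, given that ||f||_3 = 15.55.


Chebyshev/Markov inequality: mu(|f| > eps) <= (||f||_p / eps)^p
Step 1: ||f||_3 / eps = 15.55 / 59.26 = 0.262403
Step 2: Raise to power p = 3:
  (0.262403)^3 = 0.018068
Step 3: Therefore mu(|f| > 59.26) <= 0.018068


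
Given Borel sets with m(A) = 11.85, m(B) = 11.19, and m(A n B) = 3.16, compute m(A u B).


By inclusion-exclusion: m(A u B) = m(A) + m(B) - m(A n B)
= 11.85 + 11.19 - 3.16
= 19.88


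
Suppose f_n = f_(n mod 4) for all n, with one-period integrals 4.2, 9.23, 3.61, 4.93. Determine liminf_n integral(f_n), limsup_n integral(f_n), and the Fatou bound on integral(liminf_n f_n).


The sequence (integral(f_n)) is periodic with period 4, repeating the values 4.2, 9.23, 3.61, 4.93 indefinitely.
Step 1: For a periodic sequence, every tail (a_m, a_(m+1), ...) contains all 4 period values infinitely often.
Step 2: Hence inf of every tail = min of the period values = min(4.2, 9.23, 3.61, 4.93) = 3.61.
        liminf_n integral(f_n) = sup over m of (inf of tail from m) = 3.61.
Step 3: Similarly sup of every tail = max of the period values = 9.23.
        limsup_n integral(f_n) = 9.23.
Step 4: Fatou's lemma: integral(liminf_n f_n) <= liminf_n integral(f_n) = 3.61.
        So the integral of the pointwise liminf is at most 3.61.


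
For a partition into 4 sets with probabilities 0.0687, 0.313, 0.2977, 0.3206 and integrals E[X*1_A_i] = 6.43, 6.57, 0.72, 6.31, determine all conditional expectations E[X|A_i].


For each cell A_i: E[X|A_i] = E[X*1_A_i] / P(A_i)
Step 1: E[X|A_1] = 6.43 / 0.0687 = 93.595342
Step 2: E[X|A_2] = 6.57 / 0.313 = 20.990415
Step 3: E[X|A_3] = 0.72 / 0.2977 = 2.418542
Step 4: E[X|A_4] = 6.31 / 0.3206 = 19.681847
Verification: E[X] = sum E[X*1_A_i] = 6.43 + 6.57 + 0.72 + 6.31 = 20.03


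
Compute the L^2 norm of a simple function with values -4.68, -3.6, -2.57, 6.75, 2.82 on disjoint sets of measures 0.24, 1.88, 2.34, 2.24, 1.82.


Step 1: Compute |f_i|^2 for each value:
  |-4.68|^2 = 21.9024
  |-3.6|^2 = 12.96
  |-2.57|^2 = 6.6049
  |6.75|^2 = 45.5625
  |2.82|^2 = 7.9524
Step 2: Multiply by measures and sum:
  21.9024 * 0.24 = 5.256576
  12.96 * 1.88 = 24.3648
  6.6049 * 2.34 = 15.455466
  45.5625 * 2.24 = 102.06
  7.9524 * 1.82 = 14.473368
Sum = 5.256576 + 24.3648 + 15.455466 + 102.06 + 14.473368 = 161.61021
Step 3: Take the p-th root:
||f||_2 = (161.61021)^(1/2) = 12.7126


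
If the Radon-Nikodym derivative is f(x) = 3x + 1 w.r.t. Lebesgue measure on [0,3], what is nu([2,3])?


nu(A) = integral_A (dnu/dmu) dmu = integral_2^3 (3x + 1) dx
Step 1: Antiderivative F(x) = (3/2)x^2 + 1x
Step 2: F(3) = (3/2)*3^2 + 1*3 = 13.5 + 3 = 16.5
Step 3: F(2) = (3/2)*2^2 + 1*2 = 6 + 2 = 8
Step 4: nu([2,3]) = F(3) - F(2) = 16.5 - 8 = 8.5


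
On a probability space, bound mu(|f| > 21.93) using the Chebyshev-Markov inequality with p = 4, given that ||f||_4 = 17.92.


Chebyshev/Markov inequality: mu(|f| > eps) <= (||f||_p / eps)^p
Step 1: ||f||_4 / eps = 17.92 / 21.93 = 0.817145
Step 2: Raise to power p = 4:
  (0.817145)^4 = 0.445859
Step 3: Therefore mu(|f| > 21.93) <= 0.445859


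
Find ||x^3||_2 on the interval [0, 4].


Step 1: ||f||_2 = (integral_0^4 |x^3|^2 dx)^(1/2)
     = (integral_0^4 x^6 dx)^(1/2)
Step 2: integral_0^4 x^6 dx = [x^7/(7)] from 0 to 4 = 4^7/7
     = 16384/7 = 2340.571429
Step 3: ||f||_2 = (2340.571429)^(1/2) = 48.379453


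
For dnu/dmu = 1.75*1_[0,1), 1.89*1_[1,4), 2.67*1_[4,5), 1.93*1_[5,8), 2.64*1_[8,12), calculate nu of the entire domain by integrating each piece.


Integrate each piece of the Radon-Nikodym derivative:
Step 1: integral_0^1 1.75 dx = 1.75*(1-0) = 1.75*1 = 1.75
Step 2: integral_1^4 1.89 dx = 1.89*(4-1) = 1.89*3 = 5.67
Step 3: integral_4^5 2.67 dx = 2.67*(5-4) = 2.67*1 = 2.67
Step 4: integral_5^8 1.93 dx = 1.93*(8-5) = 1.93*3 = 5.79
Step 5: integral_8^12 2.64 dx = 2.64*(12-8) = 2.64*4 = 10.56
Total: 1.75 + 5.67 + 2.67 + 5.79 + 10.56 = 26.44


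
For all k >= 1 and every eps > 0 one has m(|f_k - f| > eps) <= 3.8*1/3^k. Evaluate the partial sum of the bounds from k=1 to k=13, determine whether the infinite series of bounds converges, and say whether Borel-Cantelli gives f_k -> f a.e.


Step 1: List the terms 3.8*1/3^k for k = 1 to 13:
  k=1: 1.266667
  k=2: 0.422222
  k=3: 0.140741
  k=4: 0.046914
  k=5: 0.015638
  k=6: 0.005213
  k=7: 0.001738
  k=8: 5.791800e-04
  k=9: 1.930600e-04
  k=10: 6.435333e-05
  k=11: 2.145111e-05
  k=12: 7.150370e-06
  k=13: 2.383457e-06
Step 2: Partial sum = 1.266667 + 0.422222 + 0.140741 + 0.046914 + 0.015638 + 0.005213 + 0.001738 + 5.791800e-04 + 1.930600e-04 + 6.435333e-05 + 2.145111e-05 + 7.150370e-06 + 2.383457e-06
     = 1.899999
Step 3: The full series sum_(k>=1) 3.8*1/3^k converges (geometric series with ratio 1/3 < 1; a constant multiple of a convergent series converges).
Step 4: Fix eps > 0. Since sum_k m(|f_k - f| > eps) < infinity, the Borel-Cantelli lemma gives
        m(limsup_k {|f_k - f| > eps}) = 0, i.e. for a.e. x, |f_k(x) - f(x)| <= eps for all large k.
        Applying this with eps = 1/j for j = 1, 2, ... and intersecting the countably many full-measure sets,
        for a.e. x we get limsup_k |f_k(x) - f(x)| <= 1/j for every j, hence f_k -> f almost everywhere.
Conclusion: series converges; Borel-Cantelli yields f_k -> f a.e.


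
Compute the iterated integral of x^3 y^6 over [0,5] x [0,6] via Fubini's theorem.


By Fubini's theorem, the double integral factors as a product of single integrals:
Step 1: integral_0^5 x^3 dx = [x^4/4] from 0 to 5
     = 5^4/4 = 156.25
Step 2: integral_0^6 y^6 dy = [y^7/7] from 0 to 6
     = 6^7/7 = 39990.857143
Step 3: Double integral = 156.25 * 39990.857143 = 6.248571e+06


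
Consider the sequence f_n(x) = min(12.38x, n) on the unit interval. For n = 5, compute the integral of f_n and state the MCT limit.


f(x) = 12.38x on [0,1]; f_n(x) = min(12.38x, n). At n = 5:
Step 1: f(x) reaches 5 at x = 5/12.38 = 0.403877
Step 2: integral(f_5) = integral(12.38x, 0, 0.403877) + integral(5, 0.403877, 1)
       = 12.38*0.403877^2/2 + 5*(1 - 0.403877)
       = 1.009693 + 2.980614
       = 3.990307
Step 3: As n -> infinity, f_n increases to f, so by MCT integral(f_n) -> integral(f) = 12.38/2 = 6.19.
Convergence: integral(f_5) = 3.990307 -> 6.19 as n -> infinity


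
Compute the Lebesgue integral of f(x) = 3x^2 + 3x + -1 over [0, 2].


The Lebesgue integral of a Riemann-integrable function agrees with the Riemann integral.
Antiderivative F(x) = (3/3)x^3 + (3/2)x^2 + -1x
F(2) = (3/3)*2^3 + (3/2)*2^2 + -1*2
     = (3/3)*8 + (3/2)*4 + -1*2
     = 8 + 6 + -2
     = 12
F(0) = 0.0
Integral = F(2) - F(0) = 12 - 0.0 = 12


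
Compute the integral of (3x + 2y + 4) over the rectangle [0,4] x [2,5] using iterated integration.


By Fubini, integrate in x first, then y.
Step 1: Fix y, integrate over x in [0,4]:
  integral(3x + 2y + 4, x=0..4)
  = 3*(4^2 - 0^2)/2 + (2y + 4)*(4 - 0)
  = 24 + (2y + 4)*4
  = 24 + 8y + 16
  = 40 + 8y
Step 2: Integrate over y in [2,5]:
  integral(40 + 8y, y=2..5)
  = 40*3 + 8*(5^2 - 2^2)/2
  = 120 + 84
  = 204


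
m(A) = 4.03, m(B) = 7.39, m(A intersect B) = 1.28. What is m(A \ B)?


m(A \ B) = m(A) - m(A n B)
= 4.03 - 1.28
= 2.75


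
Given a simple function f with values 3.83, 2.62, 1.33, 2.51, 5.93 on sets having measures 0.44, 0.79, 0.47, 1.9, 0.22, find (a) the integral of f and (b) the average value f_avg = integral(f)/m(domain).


Step 1: Integral = sum(value_i * measure_i)
= 3.83*0.44 + 2.62*0.79 + 1.33*0.47 + 2.51*1.9 + 5.93*0.22
= 1.6852 + 2.0698 + 0.6251 + 4.769 + 1.3046
= 10.4537
Step 2: Total measure of domain = 0.44 + 0.79 + 0.47 + 1.9 + 0.22 = 3.82
Step 3: Average value = 10.4537 / 3.82 = 2.736571


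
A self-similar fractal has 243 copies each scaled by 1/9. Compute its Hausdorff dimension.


For a self-similar set with N copies scaled by 1/r:
dim_H = log(N)/log(r) = log(243)/log(9)
= 5.493061/2.197225
= 2.5


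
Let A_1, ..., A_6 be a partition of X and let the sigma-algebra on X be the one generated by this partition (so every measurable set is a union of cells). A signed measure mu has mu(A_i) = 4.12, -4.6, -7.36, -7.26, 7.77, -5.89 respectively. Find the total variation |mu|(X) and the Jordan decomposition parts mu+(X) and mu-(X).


Step 1: Every measurable set is a union of atoms (the cells / points), so a Hahn decomposition is
  obtained by grouping atoms by sign: P = union of atoms with mu > 0, N = union of the remaining atoms.
  Atoms in P (indices): 1, 5;  atoms in N (indices): 2, 3, 4, 6
  Positive values: 4.12, 7.77
  Negative values: -4.6, -7.36, -7.26, -5.89
Step 2: mu+(X) = mu(P) = sum of positive atom values = 11.89
Step 3: mu-(X) = -mu(N) = sum of |negative atom values| = 25.11
Step 4: |mu|(X) = mu+(X) + mu-(X) = 11.89 + 25.11 = 37


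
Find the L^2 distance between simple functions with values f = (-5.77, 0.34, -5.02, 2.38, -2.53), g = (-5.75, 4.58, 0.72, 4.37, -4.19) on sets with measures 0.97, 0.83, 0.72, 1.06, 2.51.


Step 1: Compute differences f_i - g_i:
  -5.77 - -5.75 = -0.02
  0.34 - 4.58 = -4.24
  -5.02 - 0.72 = -5.74
  2.38 - 4.37 = -1.99
  -2.53 - -4.19 = 1.66
Step 2: Compute |diff|^2 * measure for each set:
  |-0.02|^2 * 0.97 = 4.000000e-04 * 0.97 = 3.880000e-04
  |-4.24|^2 * 0.83 = 17.9776 * 0.83 = 14.921408
  |-5.74|^2 * 0.72 = 32.9476 * 0.72 = 23.722272
  |-1.99|^2 * 1.06 = 3.9601 * 1.06 = 4.197706
  |1.66|^2 * 2.51 = 2.7556 * 2.51 = 6.916556
Step 3: Sum = 49.75833
Step 4: ||f-g||_2 = (49.75833)^(1/2) = 7.053958


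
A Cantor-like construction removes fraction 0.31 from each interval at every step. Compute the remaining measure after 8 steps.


Step 1: At each step, fraction remaining = 1 - 0.31 = 0.69
Step 2: After 8 steps, measure = (0.69)^8
Result = 0.05138


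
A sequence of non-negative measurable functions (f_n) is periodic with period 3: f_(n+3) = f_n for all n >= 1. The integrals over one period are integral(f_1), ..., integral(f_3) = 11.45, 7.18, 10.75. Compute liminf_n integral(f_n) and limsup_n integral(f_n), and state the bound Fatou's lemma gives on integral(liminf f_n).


The sequence (integral(f_n)) is periodic with period 3, repeating the values 11.45, 7.18, 10.75 indefinitely.
Step 1: For a periodic sequence, every tail (a_m, a_(m+1), ...) contains all 3 period values infinitely often.
Step 2: Hence inf of every tail = min of the period values = min(11.45, 7.18, 10.75) = 7.18.
        liminf_n integral(f_n) = sup over m of (inf of tail from m) = 7.18.
Step 3: Similarly sup of every tail = max of the period values = 11.45.
        limsup_n integral(f_n) = 11.45.
Step 4: Fatou's lemma: integral(liminf_n f_n) <= liminf_n integral(f_n) = 7.18.
        So the integral of the pointwise liminf is at most 7.18.


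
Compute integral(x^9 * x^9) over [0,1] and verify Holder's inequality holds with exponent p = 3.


Step 1: Exact integral of f*g = integral(x^18, 0, 1) = 1/19
     = 0.052632
Step 2: Holder bound with p=3, q=1.5:
  ||f||_p = (integral x^27 dx)^(1/3) = (1/28)^(1/3) = 0.329317
  ||g||_q = (integral x^13.5 dx)^(1/1.5) = (1/14.5)^(1/1.5) = 0.168172
Step 3: Holder bound = ||f||_p * ||g||_q = 0.329317 * 0.168172 = 0.055382
Verification: 0.052632 <= 0.055382 (Holder holds)


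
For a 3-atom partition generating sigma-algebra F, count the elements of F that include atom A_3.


Each element of F is a union of some subset S of the 3 atoms.
The element contains A_3 iff A_3 is in S.
So we count subsets S of {A_1,...,A_3} with A_3 in S: choose freely among the other 2 atoms.
Count = 2^(3-1) = 2^2 = 4.


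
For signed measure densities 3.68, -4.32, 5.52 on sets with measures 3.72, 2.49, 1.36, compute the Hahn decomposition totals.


Step 1: Compute signed measure on each set:
  Set 1: 3.68 * 3.72 = 13.6896
  Set 2: -4.32 * 2.49 = -10.7568
  Set 3: 5.52 * 1.36 = 7.5072
Step 2: Total signed measure = (13.6896) + (-10.7568) + (7.5072)
     = 10.44
Step 3: Positive part mu+(X) = sum of positive contributions = 21.1968
Step 4: Negative part mu-(X) = |sum of negative contributions| = 10.7568


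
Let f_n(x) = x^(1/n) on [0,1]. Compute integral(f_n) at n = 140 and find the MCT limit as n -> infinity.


At n = 140: f_140(x) = x^(1/140).
Step 1: integral(x^(1/140), 0, 1) = [x^(1/140+1) / (1/140+1)] from 0 to 1
     = 1 / (1/140 + 1) = 1 / ((140+1)/140) = 140/(140+1)
     = 140/141 = 0.992908
Step 2: As n -> infinity, f_n(x) = x^(1/n) -> 1 for x in (0,1], and f_n is increasing in n.
By MCT, lim_n integral(f_n) = integral(lim_n f_n) = integral(1, 0, 1) = 1.
Step 3: Verify convergence: 140/141 = 0.992908 -> 1


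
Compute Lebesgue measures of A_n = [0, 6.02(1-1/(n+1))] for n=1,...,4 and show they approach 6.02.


By continuity of measure from below: if A_n increases to A, then m(A_n) -> m(A).
Here A = [0, 6.02], so m(A) = 6.02
Step 1: a_1 = 6.02*(1 - 1/2) = 3.01, m(A_1) = 3.01
Step 2: a_2 = 6.02*(1 - 1/3) = 4.0133, m(A_2) = 4.0133
Step 3: a_3 = 6.02*(1 - 1/4) = 4.515, m(A_3) = 4.515
Step 4: a_4 = 6.02*(1 - 1/5) = 4.816, m(A_4) = 4.816
Limit: m(A_n) -> m([0,6.02]) = 6.02


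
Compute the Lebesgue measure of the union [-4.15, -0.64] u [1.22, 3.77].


For pairwise disjoint intervals, m(union) = sum of lengths.
= (-0.64 - -4.15) + (3.77 - 1.22)
= 3.51 + 2.55
= 6.06


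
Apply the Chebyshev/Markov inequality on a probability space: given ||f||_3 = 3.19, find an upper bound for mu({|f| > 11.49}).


Chebyshev/Markov inequality: mu(|f| > eps) <= (||f||_p / eps)^p
Step 1: ||f||_3 / eps = 3.19 / 11.49 = 0.277633
Step 2: Raise to power p = 3:
  (0.277633)^3 = 0.0214
Step 3: Therefore mu(|f| > 11.49) <= 0.0214


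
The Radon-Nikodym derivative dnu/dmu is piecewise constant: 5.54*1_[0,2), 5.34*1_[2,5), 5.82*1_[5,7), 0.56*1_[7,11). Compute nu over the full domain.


Integrate each piece of the Radon-Nikodym derivative:
Step 1: integral_0^2 5.54 dx = 5.54*(2-0) = 5.54*2 = 11.08
Step 2: integral_2^5 5.34 dx = 5.34*(5-2) = 5.34*3 = 16.02
Step 3: integral_5^7 5.82 dx = 5.82*(7-5) = 5.82*2 = 11.64
Step 4: integral_7^11 0.56 dx = 0.56*(11-7) = 0.56*4 = 2.24
Total: 11.08 + 16.02 + 11.64 + 2.24 = 40.98


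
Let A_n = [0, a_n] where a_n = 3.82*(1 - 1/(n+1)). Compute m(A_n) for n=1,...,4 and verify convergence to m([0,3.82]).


By continuity of measure from below: if A_n increases to A, then m(A_n) -> m(A).
Here A = [0, 3.82], so m(A) = 3.82
Step 1: a_1 = 3.82*(1 - 1/2) = 1.91, m(A_1) = 1.91
Step 2: a_2 = 3.82*(1 - 1/3) = 2.5467, m(A_2) = 2.5467
Step 3: a_3 = 3.82*(1 - 1/4) = 2.865, m(A_3) = 2.865
Step 4: a_4 = 3.82*(1 - 1/5) = 3.056, m(A_4) = 3.056
Limit: m(A_n) -> m([0,3.82]) = 3.82


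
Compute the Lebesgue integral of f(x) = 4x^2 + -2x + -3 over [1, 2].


The Lebesgue integral of a Riemann-integrable function agrees with the Riemann integral.
Antiderivative F(x) = (4/3)x^3 + (-2/2)x^2 + -3x
F(2) = (4/3)*2^3 + (-2/2)*2^2 + -3*2
     = (4/3)*8 + (-2/2)*4 + -3*2
     = 10.666667 + -4 + -6
     = 0.666667
F(1) = -2.666667
Integral = F(2) - F(1) = 0.666667 - -2.666667 = 3.333333


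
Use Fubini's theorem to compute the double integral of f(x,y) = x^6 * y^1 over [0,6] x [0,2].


By Fubini's theorem, the double integral factors as a product of single integrals:
Step 1: integral_0^6 x^6 dx = [x^7/7] from 0 to 6
     = 6^7/7 = 39990.857143
Step 2: integral_0^2 y^1 dy = [y^2/2] from 0 to 2
     = 2^2/2 = 2
Step 3: Double integral = 39990.857143 * 2 = 79981.714286


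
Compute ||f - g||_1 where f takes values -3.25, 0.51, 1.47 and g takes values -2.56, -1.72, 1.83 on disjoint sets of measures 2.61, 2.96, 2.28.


Step 1: Compute differences f_i - g_i:
  -3.25 - -2.56 = -0.69
  0.51 - -1.72 = 2.23
  1.47 - 1.83 = -0.36
Step 2: Compute |diff|^1 * measure for each set:
  |-0.69|^1 * 2.61 = 0.69 * 2.61 = 1.8009
  |2.23|^1 * 2.96 = 2.23 * 2.96 = 6.6008
  |-0.36|^1 * 2.28 = 0.36 * 2.28 = 0.8208
Step 3: Sum = 9.2225
Step 4: ||f-g||_1 = (9.2225)^(1/1) = 9.2225
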